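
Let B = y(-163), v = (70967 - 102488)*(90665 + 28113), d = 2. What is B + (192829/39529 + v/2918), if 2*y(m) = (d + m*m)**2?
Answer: 5795721282138353/16477946 ≈ 3.5173e+8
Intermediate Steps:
v = -3744001338 (v = -31521*118778 = -3744001338)
y(m) = (2 + m**2)**2/2 (y(m) = (2 + m*m)**2/2 = (2 + m**2)**2/2)
B = 706018041/2 (B = (2 + (-163)**2)**2/2 = (2 + 26569)**2/2 = (1/2)*26571**2 = (1/2)*706018041 = 706018041/2 ≈ 3.5301e+8)
B + (192829/39529 + v/2918) = 706018041/2 + (192829/39529 - 3744001338/2918) = 706018041/2 + (192829*(1/39529) - 3744001338*1/2918) = 706018041/2 + (27547/5647 - 1872000669/1459) = 706018041/2 - 10571147586770/8238973 = 5795721282138353/16477946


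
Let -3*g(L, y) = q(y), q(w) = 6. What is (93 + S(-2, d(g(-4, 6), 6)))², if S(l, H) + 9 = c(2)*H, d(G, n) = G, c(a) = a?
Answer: 6400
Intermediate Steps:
g(L, y) = -2 (g(L, y) = -⅓*6 = -2)
S(l, H) = -9 + 2*H
(93 + S(-2, d(g(-4, 6), 6)))² = (93 + (-9 + 2*(-2)))² = (93 + (-9 - 4))² = (93 - 13)² = 80² = 6400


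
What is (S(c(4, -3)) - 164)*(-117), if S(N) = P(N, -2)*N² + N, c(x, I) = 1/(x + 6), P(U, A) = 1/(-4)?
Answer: 7670637/400 ≈ 19177.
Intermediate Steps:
P(U, A) = -¼ (P(U, A) = 1*(-¼) = -¼)
c(x, I) = 1/(6 + x)
S(N) = N - N²/4 (S(N) = -N²/4 + N = N - N²/4)
(S(c(4, -3)) - 164)*(-117) = ((4 - 1/(6 + 4))/(4*(6 + 4)) - 164)*(-117) = ((¼)*(4 - 1/10)/10 - 164)*(-117) = ((¼)*(⅒)*(4 - 1*⅒) - 164)*(-117) = ((¼)*(⅒)*(4 - ⅒) - 164)*(-117) = ((¼)*(⅒)*(39/10) - 164)*(-117) = (39/400 - 164)*(-117) = -65561/400*(-117) = 7670637/400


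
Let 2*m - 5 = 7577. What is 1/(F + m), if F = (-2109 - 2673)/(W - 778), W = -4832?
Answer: 935/3545382 ≈ 0.00026372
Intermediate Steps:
m = 3791 (m = 5/2 + (½)*7577 = 5/2 + 7577/2 = 3791)
F = 797/935 (F = (-2109 - 2673)/(-4832 - 778) = -4782/(-5610) = -4782*(-1/5610) = 797/935 ≈ 0.85241)
1/(F + m) = 1/(797/935 + 3791) = 1/(3545382/935) = 935/3545382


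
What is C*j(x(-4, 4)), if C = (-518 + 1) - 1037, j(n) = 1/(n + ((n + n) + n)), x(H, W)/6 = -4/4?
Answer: 259/4 ≈ 64.750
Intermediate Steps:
x(H, W) = -6 (x(H, W) = 6*(-4/4) = 6*(-4*¼) = 6*(-1) = -6)
j(n) = 1/(4*n) (j(n) = 1/(n + (2*n + n)) = 1/(n + 3*n) = 1/(4*n))
C = -1554 (C = -517 - 1037 = -1554)
C*j(x(-4, 4)) = -777/(2*(-6)) = -777*(-1)/(2*6) = -1554*(-1/24) = 259/4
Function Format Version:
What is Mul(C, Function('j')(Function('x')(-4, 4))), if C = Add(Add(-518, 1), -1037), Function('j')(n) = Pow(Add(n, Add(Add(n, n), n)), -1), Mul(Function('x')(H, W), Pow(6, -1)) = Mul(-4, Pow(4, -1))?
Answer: Rational(259, 4) ≈ 64.750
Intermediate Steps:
Function('x')(H, W) = -6 (Function('x')(H, W) = Mul(6, Mul(-4, Pow(4, -1))) = Mul(6, Mul(-4, Rational(1, 4))) = Mul(6, -1) = -6)
Function('j')(n) = Mul(Rational(1, 4), Pow(n, -1)) (Function('j')(n) = Pow(Add(n, Add(Mul(2, n), n)), -1) = Pow(Add(n, Mul(3, n)), -1) = Pow(Mul(4, n), -1) = Mul(Rational(1, 4), Pow(n, -1)))
C = -1554 (C = Add(-517, -1037) = -1554)
Mul(C, Function('j')(Function('x')(-4, 4))) = Mul(-1554, Mul(Rational(1, 4), Pow(-6, -1))) = Mul(-1554, Mul(Rational(1, 4), Rational(-1, 6))) = Mul(-1554, Rational(-1, 24)) = Rational(259, 4)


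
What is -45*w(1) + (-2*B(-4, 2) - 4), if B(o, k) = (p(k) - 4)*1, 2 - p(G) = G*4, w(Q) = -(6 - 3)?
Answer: 151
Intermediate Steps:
w(Q) = -3 (w(Q) = -1*3 = -3)
p(G) = 2 - 4*G (p(G) = 2 - G*4 = 2 - 4*G)
B(o, k) = -2 - 4*k (B(o, k) = ((2 - 4*k) - 4)*1 = (-2 - 4*k)*1 = -2 - 4*k)
-45*w(1) + (-2*B(-4, 2) - 4) = -45*(-3) + (-2*(-2 - 4*2) - 4) = 135 + (-2*(-2 - 8) - 4) = 135 + (-2*(-10) - 4) = 135 + (20 - 4) = 135 + 16 = 151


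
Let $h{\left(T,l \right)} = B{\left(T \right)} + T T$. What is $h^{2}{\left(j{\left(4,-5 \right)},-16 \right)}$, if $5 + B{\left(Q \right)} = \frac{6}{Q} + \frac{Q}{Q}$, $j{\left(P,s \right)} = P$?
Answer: $\frac{729}{4} \approx 182.25$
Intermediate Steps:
$B{\left(Q \right)} = -4 + \frac{6}{Q}$ ($B{\left(Q \right)} = -5 + \left(\frac{6}{Q} + \frac{Q}{Q}\right) = -5 + \left(\frac{6}{Q} + 1\right) = -5 + \left(1 + \frac{6}{Q}\right) = -4 + \frac{6}{Q}$)
$h{\left(T,l \right)} = -4 + T^{2} + \frac{6}{T}$ ($h{\left(T,l \right)} = \left(-4 + \frac{6}{T}\right) + T T = \left(-4 + \frac{6}{T}\right) + T^{2} = -4 + T^{2} + \frac{6}{T}$)
$h^{2}{\left(j{\left(4,-5 \right)},-16 \right)} = \left(-4 + 4^{2} + \frac{6}{4}\right)^{2} = \left(-4 + 16 + 6 \cdot \frac{1}{4}\right)^{2} = \left(-4 + 16 + \frac{3}{2}\right)^{2} = \left(\frac{27}{2}\right)^{2} = \frac{729}{4}$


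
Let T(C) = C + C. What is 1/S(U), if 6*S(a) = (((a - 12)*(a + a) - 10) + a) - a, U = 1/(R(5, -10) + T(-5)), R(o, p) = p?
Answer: -1200/1759 ≈ -0.68221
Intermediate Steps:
T(C) = 2*C
U = -1/20 (U = 1/(-10 + 2*(-5)) = 1/(-10 - 10) = 1/(-20) = -1/20 ≈ -0.050000)
S(a) = -5/3 + a*(-12 + a)/3 (S(a) = ((((a - 12)*(a + a) - 10) + a) - a)/6 = ((((-12 + a)*(2*a) - 10) + a) - a)/6 = (((2*a*(-12 + a) - 10) + a) - a)/6 = (((-10 + 2*a*(-12 + a)) + a) - a)/6 = ((-10 + a + 2*a*(-12 + a)) - a)/6 = (-10 + 2*a*(-12 + a))/6 = -5/3 + a*(-12 + a)/3)
1/S(U) = 1/(-5/3 - 4*(-1/20) + (-1/20)**2/3) = 1/(-5/3 + 1/5 + (1/3)*(1/400)) = 1/(-5/3 + 1/5 + 1/1200) = 1/(-1759/1200) = -1200/1759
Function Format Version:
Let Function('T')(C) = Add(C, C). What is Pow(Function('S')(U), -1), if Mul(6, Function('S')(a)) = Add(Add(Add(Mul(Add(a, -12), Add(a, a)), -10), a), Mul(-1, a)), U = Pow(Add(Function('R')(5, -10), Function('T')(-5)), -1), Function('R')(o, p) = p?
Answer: Rational(-1200, 1759) ≈ -0.68221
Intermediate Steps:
Function('T')(C) = Mul(2, C)
U = Rational(-1, 20) (U = Pow(Add(-10, Mul(2, -5)), -1) = Pow(Add(-10, -10), -1) = Pow(-20, -1) = Rational(-1, 20) ≈ -0.050000)
Function('S')(a) = Add(Rational(-5, 3), Mul(Rational(1, 3), a, Add(-12, a))) (Function('S')(a) = Mul(Rational(1, 6), Add(Add(Add(Mul(Add(a, -12), Add(a, a)), -10), a), Mul(-1, a))) = Mul(Rational(1, 6), Add(Add(Add(Mul(Add(-12, a), Mul(2, a)), -10), a), Mul(-1, a))) = Mul(Rational(1, 6), Add(Add(Add(Mul(2, a, Add(-12, a)), -10), a), Mul(-1, a))) = Mul(Rational(1, 6), Add(Add(Add(-10, Mul(2, a, Add(-12, a))), a), Mul(-1, a))) = Mul(Rational(1, 6), Add(Add(-10, a, Mul(2, a, Add(-12, a))), Mul(-1, a))) = Mul(Rational(1, 6), Add(-10, Mul(2, a, Add(-12, a)))) = Add(Rational(-5, 3), Mul(Rational(1, 3), a, Add(-12, a))))
Pow(Function('S')(U), -1) = Pow(Add(Rational(-5, 3), Mul(-4, Rational(-1, 20)), Mul(Rational(1, 3), Pow(Rational(-1, 20), 2))), -1) = Pow(Add(Rational(-5, 3), Rational(1, 5), Mul(Rational(1, 3), Rational(1, 400))), -1) = Pow(Add(Rational(-5, 3), Rational(1, 5), Rational(1, 1200)), -1) = Pow(Rational(-1759, 1200), -1) = Rational(-1200, 1759)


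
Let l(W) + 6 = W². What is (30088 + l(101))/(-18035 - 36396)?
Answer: -40283/54431 ≈ -0.74007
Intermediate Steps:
l(W) = -6 + W²
(30088 + l(101))/(-18035 - 36396) = (30088 + (-6 + 101²))/(-18035 - 36396) = (30088 + (-6 + 10201))/(-54431) = (30088 + 10195)*(-1/54431) = 40283*(-1/54431) = -40283/54431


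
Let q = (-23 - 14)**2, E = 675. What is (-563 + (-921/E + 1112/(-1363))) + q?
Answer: 246511409/306675 ≈ 803.82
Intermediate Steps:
q = 1369 (q = (-37)**2 = 1369)
(-563 + (-921/E + 1112/(-1363))) + q = (-563 + (-921/675 + 1112/(-1363))) + 1369 = (-563 + (-921*1/675 + 1112*(-1/1363))) + 1369 = (-563 + (-307/225 - 1112/1363)) + 1369 = (-563 - 668641/306675) + 1369 = -173326666/306675 + 1369 = 246511409/306675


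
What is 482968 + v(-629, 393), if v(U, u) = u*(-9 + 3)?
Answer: 480610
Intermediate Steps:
v(U, u) = -6*u (v(U, u) = u*(-6) = -6*u)
482968 + v(-629, 393) = 482968 - 6*393 = 482968 - 2358 = 480610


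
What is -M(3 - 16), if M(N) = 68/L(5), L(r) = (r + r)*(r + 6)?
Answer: -34/55 ≈ -0.61818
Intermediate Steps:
L(r) = 2*r*(6 + r) (L(r) = (2*r)*(6 + r) = 2*r*(6 + r))
M(N) = 34/55 (M(N) = 68/((2*5*(6 + 5))) = 68/((2*5*11)) = 68/110 = 68*(1/110) = 34/55)
-M(3 - 16) = -1*34/55 = -34/55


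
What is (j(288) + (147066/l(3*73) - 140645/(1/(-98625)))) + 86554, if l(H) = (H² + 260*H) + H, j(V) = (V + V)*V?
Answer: 243026324758351/17520 ≈ 1.3871e+10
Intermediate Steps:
j(V) = 2*V² (j(V) = (2*V)*V = 2*V²)
l(H) = H² + 261*H
(j(288) + (147066/l(3*73) - 140645/(1/(-98625)))) + 86554 = (2*288² + (147066/(((3*73)*(261 + 3*73))) - 140645/(1/(-98625)))) + 86554 = (2*82944 + (147066/((219*(261 + 219))) - 140645/(-1/98625))) + 86554 = (165888 + (147066/((219*480)) - 140645*(-98625))) + 86554 = (165888 + (147066/105120 + 13871113125)) + 86554 = (165888 + (147066*(1/105120) + 13871113125)) + 86554 = (165888 + (24511/17520 + 13871113125)) + 86554 = (165888 + 243021901974511/17520) + 86554 = 243024808332271/17520 + 86554 = 243026324758351/17520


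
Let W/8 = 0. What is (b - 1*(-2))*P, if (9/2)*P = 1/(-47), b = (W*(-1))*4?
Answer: -4/423 ≈ -0.0094563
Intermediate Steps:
W = 0 (W = 8*0 = 0)
b = 0 (b = (0*(-1))*4 = 0*4 = 0)
P = -2/423 (P = (2/9)/(-47) = (2/9)*(-1/47) = -2/423 ≈ -0.0047281)
(b - 1*(-2))*P = (0 - 1*(-2))*(-2/423) = (0 + 2)*(-2/423) = 2*(-2/423) = -4/423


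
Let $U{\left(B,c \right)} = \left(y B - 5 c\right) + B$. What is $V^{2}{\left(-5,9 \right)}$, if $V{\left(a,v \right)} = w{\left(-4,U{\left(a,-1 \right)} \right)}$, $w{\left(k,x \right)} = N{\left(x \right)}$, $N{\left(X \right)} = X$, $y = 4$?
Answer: $400$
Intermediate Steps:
$U{\left(B,c \right)} = - 5 c + 5 B$ ($U{\left(B,c \right)} = \left(4 B - 5 c\right) + B = \left(- 5 c + 4 B\right) + B = - 5 c + 5 B$)
$w{\left(k,x \right)} = x$
$V{\left(a,v \right)} = 5 + 5 a$ ($V{\left(a,v \right)} = \left(-5\right) \left(-1\right) + 5 a = 5 + 5 a$)
$V^{2}{\left(-5,9 \right)} = \left(5 + 5 \left(-5\right)\right)^{2} = \left(5 - 25\right)^{2} = \left(-20\right)^{2} = 400$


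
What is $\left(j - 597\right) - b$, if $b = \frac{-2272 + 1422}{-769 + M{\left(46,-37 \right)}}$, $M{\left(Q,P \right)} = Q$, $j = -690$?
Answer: $- \frac{931351}{723} \approx -1288.2$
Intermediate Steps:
$b = \frac{850}{723}$ ($b = \frac{-2272 + 1422}{-769 + 46} = - \frac{850}{-723} = \left(-850\right) \left(- \frac{1}{723}\right) = \frac{850}{723} \approx 1.1757$)
$\left(j - 597\right) - b = \left(-690 - 597\right) - \frac{850}{723} = -1287 - \frac{850}{723} = - \frac{931351}{723}$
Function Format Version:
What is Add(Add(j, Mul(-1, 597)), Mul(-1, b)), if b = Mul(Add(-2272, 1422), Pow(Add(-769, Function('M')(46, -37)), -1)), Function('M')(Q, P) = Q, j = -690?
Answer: Rational(-931351, 723) ≈ -1288.2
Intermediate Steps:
b = Rational(850, 723) (b = Mul(Add(-2272, 1422), Pow(Add(-769, 46), -1)) = Mul(-850, Pow(-723, -1)) = Mul(-850, Rational(-1, 723)) = Rational(850, 723) ≈ 1.1757)
Add(Add(j, Mul(-1, 597)), Mul(-1, b)) = Add(Add(-690, Mul(-1, 597)), Mul(-1, Rational(850, 723))) = Add(Add(-690, -597), Rational(-850, 723)) = Add(-1287, Rational(-850, 723)) = Rational(-931351, 723)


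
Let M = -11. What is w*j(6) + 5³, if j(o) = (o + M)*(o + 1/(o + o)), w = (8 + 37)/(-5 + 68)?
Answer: 8675/84 ≈ 103.27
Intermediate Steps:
w = 5/7 (w = 45/63 = 45*(1/63) = 5/7 ≈ 0.71429)
j(o) = (-11 + o)*(o + 1/(2*o)) (j(o) = (o - 11)*(o + 1/(o + o)) = (-11 + o)*(o + 1/(2*o)))
w*j(6) + 5³ = 5*(½ + 6² - 11*6 - 11/2/6)/7 + 5³ = 5*(½ + 36 - 66 - 11/2*⅙)/7 + 125 = 5*(½ + 36 - 66 - 11/12)/7 + 125 = (5/7)*(-365/12) + 125 = -1825/84 + 125 = 8675/84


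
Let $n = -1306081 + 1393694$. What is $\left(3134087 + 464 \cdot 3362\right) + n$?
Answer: $4781668$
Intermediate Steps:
$n = 87613$
$\left(3134087 + 464 \cdot 3362\right) + n = \left(3134087 + 464 \cdot 3362\right) + 87613 = \left(3134087 + 1559968\right) + 87613 = 4694055 + 87613 = 4781668$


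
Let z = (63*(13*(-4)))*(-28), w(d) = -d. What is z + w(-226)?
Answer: 91954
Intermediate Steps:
z = 91728 (z = (63*(-52))*(-28) = -3276*(-28) = 91728)
z + w(-226) = 91728 - 1*(-226) = 91728 + 226 = 91954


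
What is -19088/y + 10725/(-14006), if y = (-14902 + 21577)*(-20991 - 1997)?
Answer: -411357301493/537287317350 ≈ -0.76562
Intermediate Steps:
y = -153444900 (y = 6675*(-22988) = -153444900)
-19088/y + 10725/(-14006) = -19088/(-153444900) + 10725/(-14006) = -19088*(-1/153444900) + 10725*(-1/14006) = 4772/38361225 - 10725/14006 = -411357301493/537287317350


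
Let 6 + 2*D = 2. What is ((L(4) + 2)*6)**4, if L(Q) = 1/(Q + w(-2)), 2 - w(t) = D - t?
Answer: 28561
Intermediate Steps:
D = -2 (D = -3 + (1/2)*2 = -3 + 1 = -2)
w(t) = 4 + t (w(t) = 2 - (-2 - t) = 2 + (2 + t) = 4 + t)
L(Q) = 1/(2 + Q) (L(Q) = 1/(Q + (4 - 2)) = 1/(Q + 2) = 1/(2 + Q))
((L(4) + 2)*6)**4 = ((1/(2 + 4) + 2)*6)**4 = ((1/6 + 2)*6)**4 = ((13/6)*6)**4 = 13**4 = 28561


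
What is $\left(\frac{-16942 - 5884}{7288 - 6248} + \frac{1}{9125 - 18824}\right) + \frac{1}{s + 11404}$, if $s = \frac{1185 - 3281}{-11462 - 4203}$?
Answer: $- \frac{4943787483494323}{225249074367720} \approx -21.948$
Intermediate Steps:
$s = \frac{2096}{15665}$ ($s = - \frac{2096}{-15665} = \left(-2096\right) \left(- \frac{1}{15665}\right) = \frac{2096}{15665} \approx 0.1338$)
$\left(\frac{-16942 - 5884}{7288 - 6248} + \frac{1}{9125 - 18824}\right) + \frac{1}{s + 11404} = \left(\frac{-16942 - 5884}{7288 - 6248} + \frac{1}{9125 - 18824}\right) + \frac{1}{\frac{2096}{15665} + 11404} = \left(- \frac{22826}{1040} + \frac{1}{-9699}\right) + \frac{1}{\frac{178645756}{15665}} = \left(\left(-22826\right) \frac{1}{1040} - \frac{1}{9699}\right) + \frac{15665}{178645756} = \left(- \frac{11413}{520} - \frac{1}{9699}\right) + \frac{15665}{178645756} = - \frac{110695207}{5043480} + \frac{15665}{178645756} = - \frac{4943787483494323}{225249074367720}$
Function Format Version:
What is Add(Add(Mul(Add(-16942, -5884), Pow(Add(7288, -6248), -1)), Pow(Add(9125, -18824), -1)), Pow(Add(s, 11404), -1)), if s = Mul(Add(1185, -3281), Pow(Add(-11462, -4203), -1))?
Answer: Rational(-4943787483494323, 225249074367720) ≈ -21.948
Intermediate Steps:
s = Rational(2096, 15665) (s = Mul(-2096, Pow(-15665, -1)) = Mul(-2096, Rational(-1, 15665)) = Rational(2096, 15665) ≈ 0.13380)
Add(Add(Mul(Add(-16942, -5884), Pow(Add(7288, -6248), -1)), Pow(Add(9125, -18824), -1)), Pow(Add(s, 11404), -1)) = Add(Add(Mul(Add(-16942, -5884), Pow(Add(7288, -6248), -1)), Pow(Add(9125, -18824), -1)), Pow(Add(Rational(2096, 15665), 11404), -1)) = Add(Add(Mul(-22826, Pow(1040, -1)), Pow(-9699, -1)), Pow(Rational(178645756, 15665), -1)) = Add(Add(Mul(-22826, Rational(1, 1040)), Rational(-1, 9699)), Rational(15665, 178645756)) = Add(Add(Rational(-11413, 520), Rational(-1, 9699)), Rational(15665, 178645756)) = Add(Rational(-110695207, 5043480), Rational(15665, 178645756)) = Rational(-4943787483494323, 225249074367720)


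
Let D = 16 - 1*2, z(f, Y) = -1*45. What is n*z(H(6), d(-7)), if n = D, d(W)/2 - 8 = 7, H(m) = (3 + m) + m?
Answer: -630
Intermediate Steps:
H(m) = 3 + 2*m
d(W) = 30 (d(W) = 16 + 2*7 = 16 + 14 = 30)
z(f, Y) = -45
D = 14 (D = 16 - 2 = 14)
n = 14
n*z(H(6), d(-7)) = 14*(-45) = -630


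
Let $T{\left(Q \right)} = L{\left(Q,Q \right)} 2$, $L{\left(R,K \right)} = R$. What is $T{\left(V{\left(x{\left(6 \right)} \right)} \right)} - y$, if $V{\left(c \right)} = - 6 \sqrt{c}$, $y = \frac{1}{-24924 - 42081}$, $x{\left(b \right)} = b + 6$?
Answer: $\frac{1}{67005} - 24 \sqrt{3} \approx -41.569$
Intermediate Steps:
$x{\left(b \right)} = 6 + b$
$y = - \frac{1}{67005}$ ($y = \frac{1}{-67005} = - \frac{1}{67005} \approx -1.4924 \cdot 10^{-5}$)
$T{\left(Q \right)} = 2 Q$ ($T{\left(Q \right)} = Q 2 = 2 Q$)
$T{\left(V{\left(x{\left(6 \right)} \right)} \right)} - y = 2 \left(- 6 \sqrt{6 + 6}\right) - - \frac{1}{67005} = 2 \left(- 6 \sqrt{12}\right) + \frac{1}{67005} = 2 \left(- 6 \cdot 2 \sqrt{3}\right) + \frac{1}{67005} = 2 \left(- 12 \sqrt{3}\right) + \frac{1}{67005} = - 24 \sqrt{3} + \frac{1}{67005} = \frac{1}{67005} - 24 \sqrt{3}$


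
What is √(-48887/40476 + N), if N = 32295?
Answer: √13226783030427/20238 ≈ 179.70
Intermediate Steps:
√(-48887/40476 + N) = √(-48887/40476 + 32295) = √(1307123533/40476) = √13226783030427/20238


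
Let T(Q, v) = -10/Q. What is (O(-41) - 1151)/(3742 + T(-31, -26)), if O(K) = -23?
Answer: -18197/58006 ≈ -0.31371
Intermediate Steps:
(O(-41) - 1151)/(3742 + T(-31, -26)) = (-23 - 1151)/(3742 - 10/(-31)) = -1174/(3742 - 10*(-1/31)) = -1174/(3742 + 10/31) = -1174/116012/31 = -1174*31/116012 = -18197/58006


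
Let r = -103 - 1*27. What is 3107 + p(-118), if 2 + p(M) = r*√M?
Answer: 3105 - 130*I*√118 ≈ 3105.0 - 1412.2*I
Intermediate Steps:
r = -130 (r = -103 - 27 = -130)
p(M) = -2 - 130*√M
3107 + p(-118) = 3107 + (-2 - 130*I*√118) = 3105 - 130*I*√118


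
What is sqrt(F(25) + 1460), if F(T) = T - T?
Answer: 2*sqrt(365) ≈ 38.210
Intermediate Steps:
F(T) = 0
sqrt(F(25) + 1460) = sqrt(0 + 1460) = sqrt(1460) = 2*sqrt(365)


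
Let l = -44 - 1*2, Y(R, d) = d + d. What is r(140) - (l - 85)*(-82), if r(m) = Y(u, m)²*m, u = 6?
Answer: 10965258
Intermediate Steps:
Y(R, d) = 2*d
l = -46 (l = -44 - 2 = -46)
r(m) = 4*m³ (r(m) = (2*m)²*m = (4*m²)*m = 4*m³)
r(140) - (l - 85)*(-82) = 4*140³ - (-46 - 85)*(-82) = 4*2744000 - (-131)*(-82) = 10976000 - 1*10742 = 10976000 - 10742 = 10965258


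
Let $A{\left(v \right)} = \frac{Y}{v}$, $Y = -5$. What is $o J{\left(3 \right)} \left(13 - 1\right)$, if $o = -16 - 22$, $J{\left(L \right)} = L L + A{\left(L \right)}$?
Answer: $-3344$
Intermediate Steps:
$A{\left(v \right)} = - \frac{5}{v}$
$J{\left(L \right)} = L^{2} - \frac{5}{L}$ ($J{\left(L \right)} = L L - \frac{5}{L} = L^{2} - \frac{5}{L}$)
$o = -38$
$o J{\left(3 \right)} \left(13 - 1\right) = - 38 \frac{-5 + 3^{3}}{3} \left(13 - 1\right) = - 38 \frac{-5 + 27}{3} \cdot 12 = - 38 \cdot \frac{1}{3} \cdot 22 \cdot 12 = \left(-38\right) \frac{22}{3} \cdot 12 = \left(- \frac{836}{3}\right) 12 = -3344$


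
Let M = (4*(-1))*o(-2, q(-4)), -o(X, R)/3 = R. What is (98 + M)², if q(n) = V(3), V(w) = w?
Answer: 17956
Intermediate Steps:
q(n) = 3
o(X, R) = -3*R
M = 36 (M = (4*(-1))*(-3*3) = -4*(-9) = 36)
(98 + M)² = (98 + 36)² = 134² = 17956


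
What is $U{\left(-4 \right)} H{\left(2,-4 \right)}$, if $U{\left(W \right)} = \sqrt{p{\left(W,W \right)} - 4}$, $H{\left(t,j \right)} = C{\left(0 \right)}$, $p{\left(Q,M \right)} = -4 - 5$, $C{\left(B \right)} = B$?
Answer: $0$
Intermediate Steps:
$p{\left(Q,M \right)} = -9$
$H{\left(t,j \right)} = 0$
$U{\left(W \right)} = i \sqrt{13}$ ($U{\left(W \right)} = \sqrt{-9 - 4} = \sqrt{-13} = i \sqrt{13}$)
$U{\left(-4 \right)} H{\left(2,-4 \right)} = i \sqrt{13} \cdot 0 = 0$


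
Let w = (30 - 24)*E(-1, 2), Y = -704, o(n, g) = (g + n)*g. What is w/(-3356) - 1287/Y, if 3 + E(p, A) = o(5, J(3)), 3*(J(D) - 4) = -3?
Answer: 96147/53696 ≈ 1.7906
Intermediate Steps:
J(D) = 3 (J(D) = 4 + (⅓)*(-3) = 4 - 1 = 3)
o(n, g) = g*(g + n)
E(p, A) = 21 (E(p, A) = -3 + 3*(3 + 5) = -3 + 3*8 = -3 + 24 = 21)
w = 126 (w = (30 - 24)*21 = 6*21 = 126)
w/(-3356) - 1287/Y = 126/(-3356) - 1287/(-704) = 126*(-1/3356) - 1287*(-1/704) = -63/1678 + 117/64 = 96147/53696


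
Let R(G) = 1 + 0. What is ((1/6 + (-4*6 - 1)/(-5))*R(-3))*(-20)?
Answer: -310/3 ≈ -103.33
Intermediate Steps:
R(G) = 1
((1/6 + (-4*6 - 1)/(-5))*R(-3))*(-20) = ((1/6 + (-4*6 - 1)/(-5))*1)*(-20) = ((1*(1/6) + (-24 - 1)*(-1/5))*1)*(-20) = ((1/6 - 25*(-1/5))*1)*(-20) = ((1/6 + 5)*1)*(-20) = ((31/6)*1)*(-20) = (31/6)*(-20) = -310/3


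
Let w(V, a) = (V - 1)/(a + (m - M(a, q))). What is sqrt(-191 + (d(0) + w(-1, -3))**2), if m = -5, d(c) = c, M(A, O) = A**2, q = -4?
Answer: I*sqrt(55195)/17 ≈ 13.82*I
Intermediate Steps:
w(V, a) = (-1 + V)/(-5 + a - a**2) (w(V, a) = (V - 1)/(a + (-5 - a**2)) = (-1 + V)/(-5 + a - a**2))
sqrt(-191 + (d(0) + w(-1, -3))**2) = sqrt(-191 + (0 + (1 - 1*(-1))/(5 + (-3)**2 - 1*(-3)))**2) = sqrt(-191 + (0 + (1 + 1)/(5 + 9 + 3))**2) = sqrt(-191 + (0 + 2/17)**2) = sqrt(-191 + (2/17)**2) = sqrt(-191 + 4/289) = sqrt(-55195/289) = I*sqrt(55195)/17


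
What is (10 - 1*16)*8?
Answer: -48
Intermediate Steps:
(10 - 1*16)*8 = (10 - 16)*8 = -6*8 = -48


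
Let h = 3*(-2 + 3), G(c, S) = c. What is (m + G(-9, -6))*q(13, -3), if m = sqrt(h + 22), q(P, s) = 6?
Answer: -24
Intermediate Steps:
h = 3 (h = 3*1 = 3)
m = 5 (m = sqrt(3 + 22) = sqrt(25) = 5)
(m + G(-9, -6))*q(13, -3) = (5 - 9)*6 = -4*6 = -24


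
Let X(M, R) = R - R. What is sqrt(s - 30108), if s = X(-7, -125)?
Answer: 2*I*sqrt(7527) ≈ 173.52*I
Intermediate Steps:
X(M, R) = 0
s = 0
sqrt(s - 30108) = sqrt(0 - 30108) = sqrt(-30108) = 2*I*sqrt(7527)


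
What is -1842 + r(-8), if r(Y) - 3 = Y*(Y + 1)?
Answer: -1783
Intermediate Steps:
r(Y) = 3 + Y*(1 + Y) (r(Y) = 3 + Y*(Y + 1) = 3 + Y*(1 + Y))
-1842 + r(-8) = -1842 + (3 - 8 + (-8)**2) = -1842 + (3 - 8 + 64) = -1842 + 59 = -1783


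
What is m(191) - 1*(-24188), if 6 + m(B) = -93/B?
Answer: 4618669/191 ≈ 24182.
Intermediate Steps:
m(B) = -6 - 93/B
m(191) - 1*(-24188) = (-6 - 93/191) - 1*(-24188) = (-6 - 93*1/191) + 24188 = (-6 - 93/191) + 24188 = -1239/191 + 24188 = 4618669/191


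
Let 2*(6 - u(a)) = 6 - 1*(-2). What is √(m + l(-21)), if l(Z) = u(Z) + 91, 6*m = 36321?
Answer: √24586/2 ≈ 78.400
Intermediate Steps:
m = 12107/2 (m = (⅙)*36321 = 12107/2 ≈ 6053.5)
u(a) = 2 (u(a) = 6 - (6 - 1*(-2))/2 = 6 - (6 + 2)/2 = 6 - ½*8 = 6 - 4 = 2)
l(Z) = 93 (l(Z) = 2 + 91 = 93)
√(m + l(-21)) = √(12107/2 + 93) = √(12293/2) = √24586/2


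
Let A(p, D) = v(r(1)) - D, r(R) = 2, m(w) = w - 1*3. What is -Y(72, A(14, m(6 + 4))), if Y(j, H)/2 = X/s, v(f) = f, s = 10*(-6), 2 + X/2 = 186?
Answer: 184/15 ≈ 12.267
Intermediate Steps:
X = 368 (X = -4 + 2*186 = -4 + 372 = 368)
s = -60
m(w) = -3 + w (m(w) = w - 3 = -3 + w)
A(p, D) = 2 - D
Y(j, H) = -184/15 (Y(j, H) = 2*(368/(-60)) = 2*(368*(-1/60)) = 2*(-92/15) = -184/15)
-Y(72, A(14, m(6 + 4))) = -1*(-184/15) = 184/15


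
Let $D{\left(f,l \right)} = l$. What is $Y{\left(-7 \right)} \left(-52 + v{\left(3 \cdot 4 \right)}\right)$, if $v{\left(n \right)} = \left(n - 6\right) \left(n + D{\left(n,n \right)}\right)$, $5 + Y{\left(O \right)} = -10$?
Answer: $-1380$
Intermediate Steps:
$Y{\left(O \right)} = -15$ ($Y{\left(O \right)} = -5 - 10 = -15$)
$v{\left(n \right)} = 2 n \left(-6 + n\right)$ ($v{\left(n \right)} = \left(n - 6\right) \left(n + n\right) = \left(-6 + n\right) 2 n = 2 n \left(-6 + n\right)$)
$Y{\left(-7 \right)} \left(-52 + v{\left(3 \cdot 4 \right)}\right) = - 15 \left(-52 + 2 \cdot 3 \cdot 4 \left(-6 + 3 \cdot 4\right)\right) = - 15 \left(-52 + 2 \cdot 12 \left(-6 + 12\right)\right) = - 15 \left(-52 + 2 \cdot 12 \cdot 6\right) = - 15 \left(-52 + 144\right) = \left(-15\right) 92 = -1380$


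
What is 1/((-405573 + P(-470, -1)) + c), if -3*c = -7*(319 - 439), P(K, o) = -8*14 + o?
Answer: -1/405966 ≈ -2.4633e-6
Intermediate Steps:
P(K, o) = -112 + o
c = -280 (c = -(-7)*(319 - 439)/3 = -(-7)*(-120)/3 = -⅓*840 = -280)
1/((-405573 + P(-470, -1)) + c) = 1/((-405573 + (-112 - 1)) - 280) = 1/((-405573 - 113) - 280) = 1/(-405686 - 280) = 1/(-405966) = -1/405966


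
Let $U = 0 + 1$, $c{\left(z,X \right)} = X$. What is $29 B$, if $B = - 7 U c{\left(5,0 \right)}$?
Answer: $0$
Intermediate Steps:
$U = 1$
$B = 0$ ($B = \left(-7\right) 1 \cdot 0 = \left(-7\right) 0 = 0$)
$29 B = 29 \cdot 0 = 0$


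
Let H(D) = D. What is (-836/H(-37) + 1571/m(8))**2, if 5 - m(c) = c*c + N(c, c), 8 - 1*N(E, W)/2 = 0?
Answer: 20912329/7700625 ≈ 2.7157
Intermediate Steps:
N(E, W) = 16 (N(E, W) = 16 - 2*0 = 16 + 0 = 16)
m(c) = -11 - c**2 (m(c) = 5 - (c*c + 16) = 5 - (c**2 + 16) = 5 - (16 + c**2) = 5 + (-16 - c**2) = -11 - c**2)
(-836/H(-37) + 1571/m(8))**2 = (-836/(-37) + 1571/(-11 - 1*8**2))**2 = (-836*(-1/37) + 1571/(-11 - 1*64))**2 = (836/37 + 1571/(-11 - 64))**2 = (836/37 + 1571/(-75))**2 = (836/37 + 1571*(-1/75))**2 = (836/37 - 1571/75)**2 = (4573/2775)**2 = 20912329/7700625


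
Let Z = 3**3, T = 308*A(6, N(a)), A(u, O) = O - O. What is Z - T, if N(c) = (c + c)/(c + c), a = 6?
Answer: 27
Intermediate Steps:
N(c) = 1 (N(c) = (2*c)/((2*c)) = (2*c)*(1/(2*c)) = 1)
A(u, O) = 0
T = 0 (T = 308*0 = 0)
Z = 27
Z - T = 27 - 1*0 = 27 + 0 = 27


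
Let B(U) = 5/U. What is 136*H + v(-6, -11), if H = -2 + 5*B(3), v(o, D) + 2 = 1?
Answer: 2581/3 ≈ 860.33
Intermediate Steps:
v(o, D) = -1 (v(o, D) = -2 + 1 = -1)
H = 19/3 (H = -2 + 5*(5/3) = -2 + 25/3 = 19/3 ≈ 6.3333)
136*H + v(-6, -11) = 136*(19/3) - 1 = 2584/3 - 1 = 2581/3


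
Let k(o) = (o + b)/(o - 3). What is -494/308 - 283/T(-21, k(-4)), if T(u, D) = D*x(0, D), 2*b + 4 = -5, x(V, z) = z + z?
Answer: -4342419/44506 ≈ -97.569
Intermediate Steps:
x(V, z) = 2*z
b = -9/2 (b = -2 + (½)*(-5) = -2 - 5/2 = -9/2 ≈ -4.5000)
k(o) = (-9/2 + o)/(-3 + o) (k(o) = (o - 9/2)/(o - 3) = (-9/2 + o)/(-3 + o))
T(u, D) = 2*D² (T(u, D) = D*(2*D) = 2*D²)
-494/308 - 283/T(-21, k(-4)) = -494/308 - 283*(-3 - 4)²/(2*(-9/2 - 4)²) = -494*1/308 - 283/(2*(-17/2/(-7))²) = -247/154 - 283/(2*(-⅐*(-17/2))²) = -247/154 - 283/(2*(17/14)²) = -247/154 - 283/(2*(289/196)) = -247/154 - 283/289/98 = -247/154 - 283*98/289 = -247/154 - 27734/289 = -4342419/44506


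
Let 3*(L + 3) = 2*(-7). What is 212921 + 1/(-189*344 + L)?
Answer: 41534712388/195071 ≈ 2.1292e+5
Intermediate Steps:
L = -23/3 (L = -3 + (2*(-7))/3 = -3 + (⅓)*(-14) = -3 - 14/3 = -23/3 ≈ -7.6667)
212921 + 1/(-189*344 + L) = 212921 + 1/(-189*344 - 23/3) = 212921 + 1/(-65016 - 23/3) = 212921 + 1/(-195071/3) = 212921 - 3/195071 = 41534712388/195071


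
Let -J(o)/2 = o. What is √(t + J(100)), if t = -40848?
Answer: 2*I*√10262 ≈ 202.6*I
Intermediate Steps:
J(o) = -2*o
√(t + J(100)) = √(-40848 - 2*100) = √(-40848 - 200) = √(-41048) = 2*I*√10262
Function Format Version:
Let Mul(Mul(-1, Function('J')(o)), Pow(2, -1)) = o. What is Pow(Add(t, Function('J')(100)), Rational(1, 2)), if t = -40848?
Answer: Mul(2, I, Pow(10262, Rational(1, 2))) ≈ Mul(202.60, I)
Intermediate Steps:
Function('J')(o) = Mul(-2, o)
Pow(Add(t, Function('J')(100)), Rational(1, 2)) = Pow(Add(-40848, Mul(-2, 100)), Rational(1, 2)) = Pow(Add(-40848, -200), Rational(1, 2)) = Pow(-41048, Rational(1, 2)) = Mul(2, I, Pow(10262, Rational(1, 2)))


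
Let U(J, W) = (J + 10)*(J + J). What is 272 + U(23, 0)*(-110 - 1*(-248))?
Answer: 209756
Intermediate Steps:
U(J, W) = 2*J*(10 + J) (U(J, W) = (10 + J)*(2*J) = 2*J*(10 + J))
272 + U(23, 0)*(-110 - 1*(-248)) = 272 + (2*23*(10 + 23))*(-110 - 1*(-248)) = 272 + (2*23*33)*(-110 + 248) = 272 + 1518*138 = 272 + 209484 = 209756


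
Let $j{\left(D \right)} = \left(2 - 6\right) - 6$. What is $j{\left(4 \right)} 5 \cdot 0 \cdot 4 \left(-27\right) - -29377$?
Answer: $29377$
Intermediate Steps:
$j{\left(D \right)} = -10$ ($j{\left(D \right)} = \left(2 - 6\right) - 6 = -4 - 6 = -10$)
$j{\left(4 \right)} 5 \cdot 0 \cdot 4 \left(-27\right) - -29377 = - 10 \cdot 5 \cdot 0 \cdot 4 \left(-27\right) - -29377 = - 10 \cdot 0 \cdot 4 \left(-27\right) + 29377 = \left(-10\right) 0 \left(-27\right) + 29377 = 0 \left(-27\right) + 29377 = 0 + 29377 = 29377$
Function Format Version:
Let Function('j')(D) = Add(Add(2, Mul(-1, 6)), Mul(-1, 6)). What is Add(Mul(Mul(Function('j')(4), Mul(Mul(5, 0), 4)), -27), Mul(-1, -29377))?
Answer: 29377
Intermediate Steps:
Function('j')(D) = -10 (Function('j')(D) = Add(Add(2, -6), -6) = Add(-4, -6) = -10)
Add(Mul(Mul(Function('j')(4), Mul(Mul(5, 0), 4)), -27), Mul(-1, -29377)) = Add(Mul(Mul(-10, Mul(Mul(5, 0), 4)), -27), Mul(-1, -29377)) = Add(Mul(Mul(-10, Mul(0, 4)), -27), 29377) = Add(Mul(Mul(-10, 0), -27), 29377) = Add(Mul(0, -27), 29377) = Add(0, 29377) = 29377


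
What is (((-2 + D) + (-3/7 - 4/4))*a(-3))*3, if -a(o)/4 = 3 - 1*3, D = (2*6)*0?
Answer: 0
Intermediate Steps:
D = 0 (D = 12*0 = 0)
a(o) = 0 (a(o) = -4*(3 - 1*3) = -4*(3 - 3) = -4*0 = 0)
(((-2 + D) + (-3/7 - 4/4))*a(-3))*3 = (((-2 + 0) + (-3/7 - 4/4))*0)*3 = ((-2 + (-3*⅐ - 4*¼))*0)*3 = ((-2 + (-3/7 - 1))*0)*3 = ((-2 - 10/7)*0)*3 = -24/7*0*3 = 0*3 = 0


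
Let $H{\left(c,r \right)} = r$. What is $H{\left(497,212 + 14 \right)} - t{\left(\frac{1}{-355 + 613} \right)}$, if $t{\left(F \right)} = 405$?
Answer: $-179$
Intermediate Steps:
$H{\left(497,212 + 14 \right)} - t{\left(\frac{1}{-355 + 613} \right)} = \left(212 + 14\right) - 405 = 226 - 405 = -179$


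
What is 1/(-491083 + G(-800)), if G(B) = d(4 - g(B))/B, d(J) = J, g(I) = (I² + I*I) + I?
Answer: -200/97896801 ≈ -2.0430e-6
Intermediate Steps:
g(I) = I + 2*I² (g(I) = (I² + I²) + I = 2*I² + I = I + 2*I²)
G(B) = (4 - B*(1 + 2*B))/B
1/(-491083 + G(-800)) = 1/(-491083 + (-1 - 2*(-800) + 4/(-800))) = 1/(-491083 + (-1 + 1600 + 4*(-1/800))) = 1/(-491083 + (-1 + 1600 - 1/200)) = 1/(-491083 + 319799/200) = 1/(-97896801/200) = -200/97896801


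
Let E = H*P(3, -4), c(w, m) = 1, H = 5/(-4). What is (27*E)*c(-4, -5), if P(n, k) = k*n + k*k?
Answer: -135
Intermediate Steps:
H = -5/4 (H = 5*(-¼) = -5/4 ≈ -1.2500)
P(n, k) = k² + k*n (P(n, k) = k*n + k² = k² + k*n)
E = -5 (E = -(-5)*(-4 + 3) = -(-5)*(-1) = -5/4*4 = -5)
(27*E)*c(-4, -5) = (27*(-5))*1 = -135*1 = -135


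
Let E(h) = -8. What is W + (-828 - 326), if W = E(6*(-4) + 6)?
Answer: -1162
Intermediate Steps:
W = -8
W + (-828 - 326) = -8 + (-828 - 326) = -8 - 1154 = -1162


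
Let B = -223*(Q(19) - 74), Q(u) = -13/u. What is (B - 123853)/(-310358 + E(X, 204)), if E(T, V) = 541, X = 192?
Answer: 2036770/5886523 ≈ 0.34601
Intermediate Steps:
B = 316437/19 (B = -223*(-13/19 - 74) = -223*(-1419/19) = 316437/19 ≈ 16655.)
(B - 123853)/(-310358 + E(X, 204)) = (316437/19 - 123853)/(-310358 + 541) = -2036770/19/(-309817) = -2036770/19*(-1/309817) = 2036770/5886523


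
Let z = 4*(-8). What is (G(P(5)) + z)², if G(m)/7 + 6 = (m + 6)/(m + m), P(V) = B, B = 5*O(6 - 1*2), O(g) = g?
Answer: 1929321/400 ≈ 4823.3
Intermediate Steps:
B = 20 (B = 5*(6 - 1*2) = 5*(6 - 2) = 5*4 = 20)
P(V) = 20
G(m) = -42 + 7*(6 + m)/(2*m) (G(m) = -42 + 7*((m + 6)/(m + m)) = -42 + 7*((6 + m)/((2*m))) = -42 + 7*((6 + m)*(1/(2*m))) = -42 + 7*((6 + m)/(2*m)) = -42 + 7*(6 + m)/(2*m))
z = -32
(G(P(5)) + z)² = ((-77/2 + 21/20) - 32)² = (-749/20 - 32)² = (-1389/20)² = 1929321/400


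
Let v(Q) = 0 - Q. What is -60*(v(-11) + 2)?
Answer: -780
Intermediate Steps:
v(Q) = -Q
-60*(v(-11) + 2) = -60*(-1*(-11) + 2) = -60*(11 + 2) = -60*13 = -780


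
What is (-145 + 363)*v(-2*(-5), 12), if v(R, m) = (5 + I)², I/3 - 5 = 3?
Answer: 183338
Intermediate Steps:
I = 24 (I = 15 + 3*3 = 15 + 9 = 24)
v(R, m) = 841 (v(R, m) = (5 + 24)² = 29² = 841)
(-145 + 363)*v(-2*(-5), 12) = (-145 + 363)*841 = 218*841 = 183338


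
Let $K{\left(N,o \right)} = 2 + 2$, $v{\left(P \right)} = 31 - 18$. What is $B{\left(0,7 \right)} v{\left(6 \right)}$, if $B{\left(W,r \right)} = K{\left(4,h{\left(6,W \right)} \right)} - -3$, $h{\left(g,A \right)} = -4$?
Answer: $91$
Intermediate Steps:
$v{\left(P \right)} = 13$ ($v{\left(P \right)} = 31 - 18 = 13$)
$K{\left(N,o \right)} = 4$
$B{\left(W,r \right)} = 7$ ($B{\left(W,r \right)} = 4 - -3 = 4 + 3 = 7$)
$B{\left(0,7 \right)} v{\left(6 \right)} = 7 \cdot 13 = 91$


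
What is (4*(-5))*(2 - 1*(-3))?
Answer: -100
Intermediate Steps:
(4*(-5))*(2 - 1*(-3)) = -20*(2 + 3) = -20*5 = -100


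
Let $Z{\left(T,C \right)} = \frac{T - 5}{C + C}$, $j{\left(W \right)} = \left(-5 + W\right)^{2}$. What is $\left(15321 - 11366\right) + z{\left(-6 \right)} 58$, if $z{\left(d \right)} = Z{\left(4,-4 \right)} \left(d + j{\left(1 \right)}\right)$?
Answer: $\frac{8055}{2} \approx 4027.5$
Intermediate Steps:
$Z{\left(T,C \right)} = \frac{-5 + T}{2 C}$
$z{\left(d \right)} = 2 + \frac{d}{8}$ ($z{\left(d \right)} = \frac{-5 + 4}{2 \left(-4\right)} \left(d + \left(-5 + 1\right)^{2}\right) = \frac{1}{2} \left(- \frac{1}{4}\right) \left(-1\right) \left(d + \left(-4\right)^{2}\right) = \frac{d + 16}{8} = \frac{16 + d}{8} = 2 + \frac{d}{8}$)
$\left(15321 - 11366\right) + z{\left(-6 \right)} 58 = \left(15321 - 11366\right) + \left(2 + \frac{1}{8} \left(-6\right)\right) 58 = 3955 + \left(2 - \frac{3}{4}\right) 58 = 3955 + \frac{5}{4} \cdot 58 = 3955 + \frac{145}{2} = \frac{8055}{2}$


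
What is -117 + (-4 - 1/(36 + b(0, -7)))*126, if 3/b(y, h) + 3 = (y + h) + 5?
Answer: -36849/59 ≈ -624.56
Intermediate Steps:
b(y, h) = 3/(2 + h + y) (b(y, h) = 3/(-3 + ((y + h) + 5)) = 3/(-3 + ((h + y) + 5)) = 3/(-3 + (5 + h + y)) = 3/(2 + h + y))
-117 + (-4 - 1/(36 + b(0, -7)))*126 = -117 + (-4 - 1/(36 + 3/(2 - 7 + 0)))*126 = -117 + (-4 - 1/(36 + 3/(-5)))*126 = -117 + (-4 - 1/(36 + 3*(-1/5)))*126 = -117 + (-4 - 1/(36 - 3/5))*126 = -117 + (-4 - 1/177/5)*126 = -117 + (-4 - 1*5/177)*126 = -117 + (-4 - 5/177)*126 = -117 - 713/177*126 = -117 - 29946/59 = -36849/59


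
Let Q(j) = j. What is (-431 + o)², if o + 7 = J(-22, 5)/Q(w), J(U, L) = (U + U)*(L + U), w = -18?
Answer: 18627856/81 ≈ 2.2997e+5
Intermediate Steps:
J(U, L) = 2*U*(L + U) (J(U, L) = (2*U)*(L + U) = 2*U*(L + U))
o = -437/9 (o = -7 + (2*(-22)*(5 - 22))/(-18) = -7 + (2*(-22)*(-17))*(-1/18) = -7 + 748*(-1/18) = -7 - 374/9 = -437/9 ≈ -48.556)
(-431 + o)² = (-431 - 437/9)² = (-4316/9)² = 18627856/81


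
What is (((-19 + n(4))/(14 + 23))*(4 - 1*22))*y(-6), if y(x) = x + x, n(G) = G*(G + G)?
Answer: 2808/37 ≈ 75.892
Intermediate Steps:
n(G) = 2*G**2 (n(G) = G*(2*G) = 2*G**2)
y(x) = 2*x
(((-19 + n(4))/(14 + 23))*(4 - 1*22))*y(-6) = (((-19 + 2*4**2)/(14 + 23))*(4 - 1*22))*(2*(-6)) = (((-19 + 2*16)/37)*(4 - 22))*(-12) = (((-19 + 32)*(1/37))*(-18))*(-12) = ((13*(1/37))*(-18))*(-12) = ((13/37)*(-18))*(-12) = -234/37*(-12) = 2808/37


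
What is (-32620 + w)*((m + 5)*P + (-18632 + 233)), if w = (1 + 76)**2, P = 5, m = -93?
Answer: 502831749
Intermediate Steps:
w = 5929 (w = 77**2 = 5929)
(-32620 + w)*((m + 5)*P + (-18632 + 233)) = (-32620 + 5929)*((-93 + 5)*5 + (-18632 + 233)) = -26691*(-88*5 - 18399) = -26691*(-440 - 18399) = -26691*(-18839) = 502831749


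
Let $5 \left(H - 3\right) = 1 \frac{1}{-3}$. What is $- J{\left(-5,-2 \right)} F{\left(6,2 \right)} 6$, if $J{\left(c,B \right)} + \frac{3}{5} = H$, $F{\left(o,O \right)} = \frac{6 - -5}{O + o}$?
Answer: $- \frac{77}{4} \approx -19.25$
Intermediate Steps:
$F{\left(o,O \right)} = \frac{11}{O + o}$ ($F{\left(o,O \right)} = \frac{6 + 5}{O + o} = \frac{11}{O + o}$)
$H = \frac{44}{15}$ ($H = 3 + \frac{1 \frac{1}{-3}}{5} = 3 + \frac{1 \left(- \frac{1}{3}\right)}{5} = 3 + \frac{1}{5} \left(- \frac{1}{3}\right) = 3 - \frac{1}{15} = \frac{44}{15} \approx 2.9333$)
$J{\left(c,B \right)} = \frac{7}{3}$ ($J{\left(c,B \right)} = - \frac{3}{5} + \frac{44}{15} = \frac{7}{3}$)
$- J{\left(-5,-2 \right)} F{\left(6,2 \right)} 6 = \left(-1\right) \frac{7}{3} \frac{11}{2 + 6} \cdot 6 = - \frac{7 \cdot \frac{11}{8}}{3} \cdot 6 = - \frac{7 \cdot 11 \cdot \frac{1}{8}}{3} \cdot 6 = \left(- \frac{7}{3}\right) \frac{11}{8} \cdot 6 = \left(- \frac{77}{24}\right) 6 = - \frac{77}{4}$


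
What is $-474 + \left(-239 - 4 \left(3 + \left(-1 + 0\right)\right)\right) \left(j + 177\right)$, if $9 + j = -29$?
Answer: $-34807$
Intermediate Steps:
$j = -38$ ($j = -9 - 29 = -38$)
$-474 + \left(-239 - 4 \left(3 + \left(-1 + 0\right)\right)\right) \left(j + 177\right) = -474 + \left(-239 - 4 \left(3 + \left(-1 + 0\right)\right)\right) \left(-38 + 177\right) = -474 + \left(-239 - 4 \left(3 - 1\right)\right) 139 = -474 + \left(-239 - 8\right) 139 = -474 - 34333 = -34807$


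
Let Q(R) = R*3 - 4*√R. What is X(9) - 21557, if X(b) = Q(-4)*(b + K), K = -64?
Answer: -20897 + 440*I ≈ -20897.0 + 440.0*I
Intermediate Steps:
Q(R) = -4*√R + 3*R (Q(R) = 3*R - 4*√R = -4*√R + 3*R)
X(b) = (-64 + b)*(-12 - 8*I) (X(b) = (-8*I + 3*(-4))*(b - 64) = (-8*I - 12)*(-64 + b) = (-12 - 8*I)*(-64 + b) = (-64 + b)*(-12 - 8*I))
X(9) - 21557 = -4*(-64 + 9)*(3 + 2*I) - 21557 = -4*(-55)*(3 + 2*I) - 21557 = (660 + 440*I) - 21557 = -20897 + 440*I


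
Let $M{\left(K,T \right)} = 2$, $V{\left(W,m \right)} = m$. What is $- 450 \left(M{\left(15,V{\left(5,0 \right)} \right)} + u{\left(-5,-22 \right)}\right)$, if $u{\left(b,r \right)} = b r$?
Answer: $-50400$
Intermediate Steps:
$- 450 \left(M{\left(15,V{\left(5,0 \right)} \right)} + u{\left(-5,-22 \right)}\right) = - 450 \left(2 - -110\right) = - 450 \left(2 + 110\right) = \left(-450\right) 112 = -50400$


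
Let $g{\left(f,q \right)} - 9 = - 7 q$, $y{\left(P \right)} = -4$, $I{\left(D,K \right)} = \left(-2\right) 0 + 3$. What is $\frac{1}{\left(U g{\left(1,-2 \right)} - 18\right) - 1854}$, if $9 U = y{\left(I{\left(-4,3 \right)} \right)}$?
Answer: $- \frac{9}{16940} \approx -0.00053129$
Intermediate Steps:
$I{\left(D,K \right)} = 3$ ($I{\left(D,K \right)} = 0 + 3 = 3$)
$g{\left(f,q \right)} = 9 - 7 q$
$U = - \frac{4}{9}$ ($U = \frac{1}{9} \left(-4\right) = - \frac{4}{9} \approx -0.44444$)
$\frac{1}{\left(U g{\left(1,-2 \right)} - 18\right) - 1854} = \frac{1}{\left(- \frac{4 \left(9 - -14\right)}{9} - 18\right) - 1854} = \frac{1}{\left(- \frac{4 \left(9 + 14\right)}{9} - 18\right) - 1854} = \frac{1}{\left(\left(- \frac{4}{9}\right) 23 - 18\right) - 1854} = \frac{1}{\left(- \frac{92}{9} - 18\right) - 1854} = \frac{1}{- \frac{254}{9} - 1854} = \frac{1}{- \frac{16940}{9}} = - \frac{9}{16940}$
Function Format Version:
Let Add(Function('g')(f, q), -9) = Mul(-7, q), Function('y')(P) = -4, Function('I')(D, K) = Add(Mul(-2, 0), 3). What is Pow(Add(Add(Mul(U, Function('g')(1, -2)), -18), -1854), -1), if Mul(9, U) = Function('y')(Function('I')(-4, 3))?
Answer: Rational(-9, 16940) ≈ -0.00053129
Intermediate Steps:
Function('I')(D, K) = 3 (Function('I')(D, K) = Add(0, 3) = 3)
Function('g')(f, q) = Add(9, Mul(-7, q))
U = Rational(-4, 9) (U = Mul(Rational(1, 9), -4) = Rational(-4, 9) ≈ -0.44444)
Pow(Add(Add(Mul(U, Function('g')(1, -2)), -18), -1854), -1) = Pow(Add(Add(Mul(Rational(-4, 9), Add(9, Mul(-7, -2))), -18), -1854), -1) = Pow(Add(Add(Mul(Rational(-4, 9), Add(9, 14)), -18), -1854), -1) = Pow(Add(Add(Mul(Rational(-4, 9), 23), -18), -1854), -1) = Pow(Add(Add(Rational(-92, 9), -18), -1854), -1) = Pow(Add(Rational(-254, 9), -1854), -1) = Pow(Rational(-16940, 9), -1) = Rational(-9, 16940)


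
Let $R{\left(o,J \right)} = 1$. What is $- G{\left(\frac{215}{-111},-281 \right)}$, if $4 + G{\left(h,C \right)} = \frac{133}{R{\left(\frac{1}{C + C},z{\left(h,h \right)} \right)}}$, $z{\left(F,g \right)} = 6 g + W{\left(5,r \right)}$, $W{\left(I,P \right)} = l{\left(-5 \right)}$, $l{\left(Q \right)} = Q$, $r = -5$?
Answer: $-129$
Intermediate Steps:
$W{\left(I,P \right)} = -5$
$z{\left(F,g \right)} = -5 + 6 g$ ($z{\left(F,g \right)} = 6 g - 5 = -5 + 6 g$)
$G{\left(h,C \right)} = 129$ ($G{\left(h,C \right)} = -4 + \frac{133}{1} = -4 + 133 \cdot 1 = -4 + 133 = 129$)
$- G{\left(\frac{215}{-111},-281 \right)} = \left(-1\right) 129 = -129$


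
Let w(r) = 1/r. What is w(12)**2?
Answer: 1/144 ≈ 0.0069444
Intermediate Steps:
w(12)**2 = (1/12)**2 = 1/144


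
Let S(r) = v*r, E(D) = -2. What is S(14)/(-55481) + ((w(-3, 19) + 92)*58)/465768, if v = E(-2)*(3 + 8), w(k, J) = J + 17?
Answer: 69418436/3230159301 ≈ 0.021491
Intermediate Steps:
w(k, J) = 17 + J
v = -22 (v = -2*(3 + 8) = -2*11 = -22)
S(r) = -22*r
S(14)/(-55481) + ((w(-3, 19) + 92)*58)/465768 = -22*14/(-55481) + (((17 + 19) + 92)*58)/465768 = -308*(-1/55481) + ((36 + 92)*58)*(1/465768) = 308/55481 + (128*58)*(1/465768) = 308/55481 + 7424*(1/465768) = 308/55481 + 928/58221 = 69418436/3230159301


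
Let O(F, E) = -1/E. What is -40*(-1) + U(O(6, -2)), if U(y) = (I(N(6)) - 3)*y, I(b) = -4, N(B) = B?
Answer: 73/2 ≈ 36.500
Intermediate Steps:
U(y) = -7*y (U(y) = (-4 - 3)*y = -7*y)
-40*(-1) + U(O(6, -2)) = -40*(-1) - (-7)/(-2) = 40 - (-7)*(-1)/2 = 40 - 7*½ = 40 - 7/2 = 73/2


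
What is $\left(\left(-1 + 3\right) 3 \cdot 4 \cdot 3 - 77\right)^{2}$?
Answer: $25$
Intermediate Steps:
$\left(\left(-1 + 3\right) 3 \cdot 4 \cdot 3 - 77\right)^{2} = \left(2 \cdot 12 \cdot 3 - 77\right)^{2} = \left(2 \cdot 36 - 77\right)^{2} = \left(72 - 77\right)^{2} = \left(-5\right)^{2} = 25$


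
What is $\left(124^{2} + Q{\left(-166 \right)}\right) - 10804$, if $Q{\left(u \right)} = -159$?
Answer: $4413$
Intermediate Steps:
$\left(124^{2} + Q{\left(-166 \right)}\right) - 10804 = \left(124^{2} - 159\right) - 10804 = \left(15376 - 159\right) + \left(\left(-4733 + 7974\right) - 14045\right) = 15217 + \left(3241 - 14045\right) = 15217 - 10804 = 4413$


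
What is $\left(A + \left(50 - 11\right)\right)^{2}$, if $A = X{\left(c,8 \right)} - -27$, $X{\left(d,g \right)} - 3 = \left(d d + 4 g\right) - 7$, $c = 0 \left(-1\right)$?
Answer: $8836$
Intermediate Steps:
$c = 0$
$X{\left(d,g \right)} = -4 + d^{2} + 4 g$ ($X{\left(d,g \right)} = 3 - \left(7 - 4 g - d d\right) = 3 - \left(7 - d^{2} - 4 g\right) = 3 + \left(-7 + d^{2} + 4 g\right) = -4 + d^{2} + 4 g$)
$A = 55$ ($A = \left(-4 + 0^{2} + 4 \cdot 8\right) - -27 = \left(-4 + 0 + 32\right) + 27 = 28 + 27 = 55$)
$\left(A + \left(50 - 11\right)\right)^{2} = \left(55 + \left(50 - 11\right)\right)^{2} = \left(55 + 39\right)^{2} = 94^{2} = 8836$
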